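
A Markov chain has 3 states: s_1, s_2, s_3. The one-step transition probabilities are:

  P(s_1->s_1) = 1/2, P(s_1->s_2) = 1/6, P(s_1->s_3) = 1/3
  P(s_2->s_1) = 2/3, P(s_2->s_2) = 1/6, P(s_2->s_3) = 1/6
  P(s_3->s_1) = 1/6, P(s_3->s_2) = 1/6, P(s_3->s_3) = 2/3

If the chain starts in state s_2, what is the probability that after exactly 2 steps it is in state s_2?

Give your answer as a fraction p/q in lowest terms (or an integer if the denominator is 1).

Computing P^2 by repeated multiplication:
P^1 =
  s_1: [1/2, 1/6, 1/3]
  s_2: [2/3, 1/6, 1/6]
  s_3: [1/6, 1/6, 2/3]
P^2 =
  s_1: [5/12, 1/6, 5/12]
  s_2: [17/36, 1/6, 13/36]
  s_3: [11/36, 1/6, 19/36]

(P^2)[s_2 -> s_2] = 1/6

Answer: 1/6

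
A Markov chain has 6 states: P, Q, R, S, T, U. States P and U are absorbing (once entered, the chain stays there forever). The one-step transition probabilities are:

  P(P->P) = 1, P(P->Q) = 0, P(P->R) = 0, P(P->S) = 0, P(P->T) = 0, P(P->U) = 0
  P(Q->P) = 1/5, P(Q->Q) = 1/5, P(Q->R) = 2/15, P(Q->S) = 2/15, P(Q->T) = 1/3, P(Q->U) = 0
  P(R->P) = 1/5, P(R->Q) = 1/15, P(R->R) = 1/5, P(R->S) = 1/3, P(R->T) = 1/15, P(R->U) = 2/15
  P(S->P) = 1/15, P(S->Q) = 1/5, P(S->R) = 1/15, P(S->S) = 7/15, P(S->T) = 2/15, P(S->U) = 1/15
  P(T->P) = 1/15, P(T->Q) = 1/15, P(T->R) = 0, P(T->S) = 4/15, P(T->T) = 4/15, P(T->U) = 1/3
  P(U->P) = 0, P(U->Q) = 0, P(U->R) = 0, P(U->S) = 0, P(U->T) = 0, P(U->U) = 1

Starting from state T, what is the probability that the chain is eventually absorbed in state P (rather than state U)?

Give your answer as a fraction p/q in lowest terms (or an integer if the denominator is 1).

Let a_i = P(absorbed in P | start in state i).
Boundary conditions: a_P = 1, a_U = 0.
For each transient state i, a_i = sum_j P(i->j) * a_j:
  a_Q = 1/5*a_P + 1/5*a_Q + 2/15*a_R + 2/15*a_S + 1/3*a_T + 0*a_U
  a_R = 1/5*a_P + 1/15*a_Q + 1/5*a_R + 1/3*a_S + 1/15*a_T + 2/15*a_U
  a_S = 1/15*a_P + 1/5*a_Q + 1/15*a_R + 7/15*a_S + 2/15*a_T + 1/15*a_U
  a_T = 1/15*a_P + 1/15*a_Q + 0*a_R + 4/15*a_S + 4/15*a_T + 1/3*a_U

Substituting a_P = 1 and a_U = 0, rearrange to (I - Q) a = r where r[i] = P(i -> P):
  [4/5, -2/15, -2/15, -1/3] . (a_Q, a_R, a_S, a_T) = 1/5
  [-1/15, 4/5, -1/3, -1/15] . (a_Q, a_R, a_S, a_T) = 1/5
  [-1/5, -1/15, 8/15, -2/15] . (a_Q, a_R, a_S, a_T) = 1/15
  [-1/15, 0, -4/15, 11/15] . (a_Q, a_R, a_S, a_T) = 1/15

Solving yields:
  a_Q = 344/631
  a_R = 327/631
  a_S = 298/631
  a_T = 197/631

Starting state is T, so the absorption probability is a_T = 197/631.

Answer: 197/631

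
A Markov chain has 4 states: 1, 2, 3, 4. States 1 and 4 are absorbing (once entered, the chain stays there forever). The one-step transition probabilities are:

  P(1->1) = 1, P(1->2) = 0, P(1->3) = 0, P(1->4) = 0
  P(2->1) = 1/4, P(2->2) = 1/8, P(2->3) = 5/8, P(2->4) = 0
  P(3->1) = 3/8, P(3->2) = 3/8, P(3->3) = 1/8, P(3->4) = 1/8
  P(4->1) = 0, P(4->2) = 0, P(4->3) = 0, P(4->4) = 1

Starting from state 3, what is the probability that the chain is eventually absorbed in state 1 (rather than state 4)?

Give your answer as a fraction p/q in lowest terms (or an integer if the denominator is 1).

Let a_i = P(absorbed in 1 | start in state i).
Boundary conditions: a_1 = 1, a_4 = 0.
For each transient state i, a_i = sum_j P(i->j) * a_j:
  a_2 = 1/4*a_1 + 1/8*a_2 + 5/8*a_3 + 0*a_4
  a_3 = 3/8*a_1 + 3/8*a_2 + 1/8*a_3 + 1/8*a_4

Substituting a_1 = 1 and a_4 = 0, rearrange to (I - Q) a = r where r[i] = P(i -> 1):
  [7/8, -5/8] . (a_2, a_3) = 1/4
  [-3/8, 7/8] . (a_2, a_3) = 3/8

Solving yields:
  a_2 = 29/34
  a_3 = 27/34

Starting state is 3, so the absorption probability is a_3 = 27/34.

Answer: 27/34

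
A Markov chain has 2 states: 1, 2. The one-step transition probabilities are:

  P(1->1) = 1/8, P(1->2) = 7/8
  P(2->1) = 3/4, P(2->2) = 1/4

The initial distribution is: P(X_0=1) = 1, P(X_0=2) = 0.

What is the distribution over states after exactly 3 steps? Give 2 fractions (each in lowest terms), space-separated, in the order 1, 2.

Answer: 169/512 343/512

Derivation:
Propagating the distribution step by step (d_{t+1} = d_t * P):
d_0 = (1=1, 2=0)
  d_1[1] = 1*1/8 + 0*3/4 = 1/8
  d_1[2] = 1*7/8 + 0*1/4 = 7/8
d_1 = (1=1/8, 2=7/8)
  d_2[1] = 1/8*1/8 + 7/8*3/4 = 43/64
  d_2[2] = 1/8*7/8 + 7/8*1/4 = 21/64
d_2 = (1=43/64, 2=21/64)
  d_3[1] = 43/64*1/8 + 21/64*3/4 = 169/512
  d_3[2] = 43/64*7/8 + 21/64*1/4 = 343/512
d_3 = (1=169/512, 2=343/512)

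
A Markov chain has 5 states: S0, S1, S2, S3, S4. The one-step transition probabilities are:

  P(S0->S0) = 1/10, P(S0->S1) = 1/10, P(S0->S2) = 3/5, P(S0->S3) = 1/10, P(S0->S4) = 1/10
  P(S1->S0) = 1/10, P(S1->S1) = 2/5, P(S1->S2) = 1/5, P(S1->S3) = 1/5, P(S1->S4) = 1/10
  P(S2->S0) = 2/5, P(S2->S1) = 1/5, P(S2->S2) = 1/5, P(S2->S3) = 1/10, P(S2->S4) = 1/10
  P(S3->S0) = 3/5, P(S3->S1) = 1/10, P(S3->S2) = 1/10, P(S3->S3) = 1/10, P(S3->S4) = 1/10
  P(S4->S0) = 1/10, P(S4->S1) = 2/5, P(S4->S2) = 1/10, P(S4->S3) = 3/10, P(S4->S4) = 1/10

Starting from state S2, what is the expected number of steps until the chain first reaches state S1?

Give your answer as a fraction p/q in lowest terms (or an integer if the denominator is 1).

Answer: 1300/231

Derivation:
Let h_i = expected steps to first reach S1 from state i.
Boundary: h_S1 = 0.
First-step equations for the other states:
  h_S0 = 1 + 1/10*h_S0 + 1/10*h_S1 + 3/5*h_S2 + 1/10*h_S3 + 1/10*h_S4
  h_S2 = 1 + 2/5*h_S0 + 1/5*h_S1 + 1/5*h_S2 + 1/10*h_S3 + 1/10*h_S4
  h_S3 = 1 + 3/5*h_S0 + 1/10*h_S1 + 1/10*h_S2 + 1/10*h_S3 + 1/10*h_S4
  h_S4 = 1 + 1/10*h_S0 + 2/5*h_S1 + 1/10*h_S2 + 3/10*h_S3 + 1/10*h_S4

Substituting h_S1 = 0 and rearranging gives the linear system (I - Q) h = 1:
  [9/10, -3/5, -1/10, -1/10] . (h_S0, h_S2, h_S3, h_S4) = 1
  [-2/5, 4/5, -1/10, -1/10] . (h_S0, h_S2, h_S3, h_S4) = 1
  [-3/5, -1/10, 9/10, -1/10] . (h_S0, h_S2, h_S3, h_S4) = 1
  [-1/10, -1/10, -3/10, 9/10] . (h_S0, h_S2, h_S3, h_S4) = 1

Solving yields:
  h_S0 = 200/33
  h_S2 = 1300/231
  h_S3 = 1450/231
  h_S4 = 1040/231

Starting state is S2, so the expected hitting time is h_S2 = 1300/231.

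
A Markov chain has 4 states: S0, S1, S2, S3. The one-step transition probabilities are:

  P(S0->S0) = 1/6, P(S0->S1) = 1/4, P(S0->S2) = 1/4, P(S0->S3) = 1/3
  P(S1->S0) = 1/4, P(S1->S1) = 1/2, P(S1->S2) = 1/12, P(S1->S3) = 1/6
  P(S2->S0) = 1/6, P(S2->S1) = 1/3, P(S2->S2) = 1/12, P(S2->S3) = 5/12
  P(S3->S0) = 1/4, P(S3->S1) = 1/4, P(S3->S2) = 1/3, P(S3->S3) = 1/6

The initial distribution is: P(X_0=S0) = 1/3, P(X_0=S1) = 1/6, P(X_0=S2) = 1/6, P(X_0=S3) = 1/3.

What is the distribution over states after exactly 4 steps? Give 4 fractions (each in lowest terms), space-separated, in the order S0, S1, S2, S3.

Answer: 6739/31104 43939/124416 22589/124416 7733/31104

Derivation:
Propagating the distribution step by step (d_{t+1} = d_t * P):
d_0 = (S0=1/3, S1=1/6, S2=1/6, S3=1/3)
  d_1[S0] = 1/3*1/6 + 1/6*1/4 + 1/6*1/6 + 1/3*1/4 = 5/24
  d_1[S1] = 1/3*1/4 + 1/6*1/2 + 1/6*1/3 + 1/3*1/4 = 11/36
  d_1[S2] = 1/3*1/4 + 1/6*1/12 + 1/6*1/12 + 1/3*1/3 = 2/9
  d_1[S3] = 1/3*1/3 + 1/6*1/6 + 1/6*5/12 + 1/3*1/6 = 19/72
d_1 = (S0=5/24, S1=11/36, S2=2/9, S3=19/72)
  d_2[S0] = 5/24*1/6 + 11/36*1/4 + 2/9*1/6 + 19/72*1/4 = 185/864
  d_2[S1] = 5/24*1/4 + 11/36*1/2 + 2/9*1/3 + 19/72*1/4 = 149/432
  d_2[S2] = 5/24*1/4 + 11/36*1/12 + 2/9*1/12 + 19/72*1/3 = 53/288
  d_2[S3] = 5/24*1/3 + 11/36*1/6 + 2/9*5/12 + 19/72*1/6 = 37/144
d_2 = (S0=185/864, S1=149/432, S2=53/288, S3=37/144)
  d_3[S0] = 185/864*1/6 + 149/432*1/4 + 53/288*1/6 + 37/144*1/4 = 281/1296
  d_3[S1] = 185/864*1/4 + 149/432*1/2 + 53/288*1/3 + 37/144*1/4 = 45/128
  d_3[S2] = 185/864*1/4 + 149/432*1/12 + 53/288*1/12 + 37/144*1/3 = 475/2592
  d_3[S3] = 185/864*1/3 + 149/432*1/6 + 53/288*5/12 + 37/144*1/6 = 2575/10368
d_3 = (S0=281/1296, S1=45/128, S2=475/2592, S3=2575/10368)
  d_4[S0] = 281/1296*1/6 + 45/128*1/4 + 475/2592*1/6 + 2575/10368*1/4 = 6739/31104
  d_4[S1] = 281/1296*1/4 + 45/128*1/2 + 475/2592*1/3 + 2575/10368*1/4 = 43939/124416
  d_4[S2] = 281/1296*1/4 + 45/128*1/12 + 475/2592*1/12 + 2575/10368*1/3 = 22589/124416
  d_4[S3] = 281/1296*1/3 + 45/128*1/6 + 475/2592*5/12 + 2575/10368*1/6 = 7733/31104
d_4 = (S0=6739/31104, S1=43939/124416, S2=22589/124416, S3=7733/31104)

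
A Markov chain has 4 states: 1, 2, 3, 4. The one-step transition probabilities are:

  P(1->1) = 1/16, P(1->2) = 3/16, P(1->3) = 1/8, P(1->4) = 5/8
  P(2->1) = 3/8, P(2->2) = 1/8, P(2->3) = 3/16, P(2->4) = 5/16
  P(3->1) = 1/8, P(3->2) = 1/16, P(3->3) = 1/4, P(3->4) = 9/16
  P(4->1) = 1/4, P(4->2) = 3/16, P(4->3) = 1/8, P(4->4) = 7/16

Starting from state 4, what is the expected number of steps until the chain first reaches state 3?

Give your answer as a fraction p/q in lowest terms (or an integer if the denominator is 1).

Answer: 272/37

Derivation:
Let h_i = expected steps to first reach 3 from state i.
Boundary: h_3 = 0.
First-step equations for the other states:
  h_1 = 1 + 1/16*h_1 + 3/16*h_2 + 1/8*h_3 + 5/8*h_4
  h_2 = 1 + 3/8*h_1 + 1/8*h_2 + 3/16*h_3 + 5/16*h_4
  h_4 = 1 + 1/4*h_1 + 3/16*h_2 + 1/8*h_3 + 7/16*h_4

Substituting h_3 = 0 and rearranging gives the linear system (I - Q) h = 1:
  [15/16, -3/16, -5/8] . (h_1, h_2, h_4) = 1
  [-3/8, 7/8, -5/16] . (h_1, h_2, h_4) = 1
  [-1/4, -3/16, 9/16] . (h_1, h_2, h_4) = 1

Solving yields:
  h_1 = 272/37
  h_2 = 256/37
  h_4 = 272/37

Starting state is 4, so the expected hitting time is h_4 = 272/37.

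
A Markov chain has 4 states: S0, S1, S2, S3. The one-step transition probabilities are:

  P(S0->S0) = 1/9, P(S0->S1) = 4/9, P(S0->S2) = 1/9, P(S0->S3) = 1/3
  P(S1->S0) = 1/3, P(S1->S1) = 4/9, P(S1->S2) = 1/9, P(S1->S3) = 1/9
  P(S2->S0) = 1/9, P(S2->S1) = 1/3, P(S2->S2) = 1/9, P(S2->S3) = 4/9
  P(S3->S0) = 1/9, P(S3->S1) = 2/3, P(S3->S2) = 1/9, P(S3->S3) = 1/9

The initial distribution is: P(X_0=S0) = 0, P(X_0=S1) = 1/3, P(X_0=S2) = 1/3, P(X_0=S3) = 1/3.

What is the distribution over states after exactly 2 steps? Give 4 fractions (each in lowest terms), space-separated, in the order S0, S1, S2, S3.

Answer: 53/243 13/27 1/9 46/243

Derivation:
Propagating the distribution step by step (d_{t+1} = d_t * P):
d_0 = (S0=0, S1=1/3, S2=1/3, S3=1/3)
  d_1[S0] = 0*1/9 + 1/3*1/3 + 1/3*1/9 + 1/3*1/9 = 5/27
  d_1[S1] = 0*4/9 + 1/3*4/9 + 1/3*1/3 + 1/3*2/3 = 13/27
  d_1[S2] = 0*1/9 + 1/3*1/9 + 1/3*1/9 + 1/3*1/9 = 1/9
  d_1[S3] = 0*1/3 + 1/3*1/9 + 1/3*4/9 + 1/3*1/9 = 2/9
d_1 = (S0=5/27, S1=13/27, S2=1/9, S3=2/9)
  d_2[S0] = 5/27*1/9 + 13/27*1/3 + 1/9*1/9 + 2/9*1/9 = 53/243
  d_2[S1] = 5/27*4/9 + 13/27*4/9 + 1/9*1/3 + 2/9*2/3 = 13/27
  d_2[S2] = 5/27*1/9 + 13/27*1/9 + 1/9*1/9 + 2/9*1/9 = 1/9
  d_2[S3] = 5/27*1/3 + 13/27*1/9 + 1/9*4/9 + 2/9*1/9 = 46/243
d_2 = (S0=53/243, S1=13/27, S2=1/9, S3=46/243)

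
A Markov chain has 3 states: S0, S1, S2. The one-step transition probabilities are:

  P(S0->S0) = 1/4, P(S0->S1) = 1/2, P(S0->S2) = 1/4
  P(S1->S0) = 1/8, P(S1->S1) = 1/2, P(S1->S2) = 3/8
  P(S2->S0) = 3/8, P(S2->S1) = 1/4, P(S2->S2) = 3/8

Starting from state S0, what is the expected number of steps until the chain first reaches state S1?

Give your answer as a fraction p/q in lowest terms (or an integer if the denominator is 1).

Let h_i = expected steps to first reach S1 from state i.
Boundary: h_S1 = 0.
First-step equations for the other states:
  h_S0 = 1 + 1/4*h_S0 + 1/2*h_S1 + 1/4*h_S2
  h_S2 = 1 + 3/8*h_S0 + 1/4*h_S1 + 3/8*h_S2

Substituting h_S1 = 0 and rearranging gives the linear system (I - Q) h = 1:
  [3/4, -1/4] . (h_S0, h_S2) = 1
  [-3/8, 5/8] . (h_S0, h_S2) = 1

Solving yields:
  h_S0 = 7/3
  h_S2 = 3

Starting state is S0, so the expected hitting time is h_S0 = 7/3.

Answer: 7/3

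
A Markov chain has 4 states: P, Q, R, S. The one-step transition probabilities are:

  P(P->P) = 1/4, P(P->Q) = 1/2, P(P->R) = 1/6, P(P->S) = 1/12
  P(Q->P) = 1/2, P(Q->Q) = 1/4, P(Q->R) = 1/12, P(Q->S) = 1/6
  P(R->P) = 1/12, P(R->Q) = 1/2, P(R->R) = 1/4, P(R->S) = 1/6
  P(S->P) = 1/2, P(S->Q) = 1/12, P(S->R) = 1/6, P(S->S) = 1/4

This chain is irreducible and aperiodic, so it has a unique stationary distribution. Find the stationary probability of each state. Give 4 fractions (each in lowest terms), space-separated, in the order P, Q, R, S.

Answer: 7/20 7/20 3/20 3/20

Derivation:
The stationary distribution satisfies pi = pi * P, i.e.:
  pi_P = 1/4*pi_P + 1/2*pi_Q + 1/12*pi_R + 1/2*pi_S
  pi_Q = 1/2*pi_P + 1/4*pi_Q + 1/2*pi_R + 1/12*pi_S
  pi_R = 1/6*pi_P + 1/12*pi_Q + 1/4*pi_R + 1/6*pi_S
  pi_S = 1/12*pi_P + 1/6*pi_Q + 1/6*pi_R + 1/4*pi_S
with normalization: pi_P + pi_Q + pi_R + pi_S = 1.

Using the first 3 balance equations plus normalization, the linear system A*pi = b is:
  [-3/4, 1/2, 1/12, 1/2] . pi = 0
  [1/2, -3/4, 1/2, 1/12] . pi = 0
  [1/6, 1/12, -3/4, 1/6] . pi = 0
  [1, 1, 1, 1] . pi = 1

Solving yields:
  pi_P = 7/20
  pi_Q = 7/20
  pi_R = 3/20
  pi_S = 3/20

Verification (pi * P):
  7/20*1/4 + 7/20*1/2 + 3/20*1/12 + 3/20*1/2 = 7/20 = pi_P  (ok)
  7/20*1/2 + 7/20*1/4 + 3/20*1/2 + 3/20*1/12 = 7/20 = pi_Q  (ok)
  7/20*1/6 + 7/20*1/12 + 3/20*1/4 + 3/20*1/6 = 3/20 = pi_R  (ok)
  7/20*1/12 + 7/20*1/6 + 3/20*1/6 + 3/20*1/4 = 3/20 = pi_S  (ok)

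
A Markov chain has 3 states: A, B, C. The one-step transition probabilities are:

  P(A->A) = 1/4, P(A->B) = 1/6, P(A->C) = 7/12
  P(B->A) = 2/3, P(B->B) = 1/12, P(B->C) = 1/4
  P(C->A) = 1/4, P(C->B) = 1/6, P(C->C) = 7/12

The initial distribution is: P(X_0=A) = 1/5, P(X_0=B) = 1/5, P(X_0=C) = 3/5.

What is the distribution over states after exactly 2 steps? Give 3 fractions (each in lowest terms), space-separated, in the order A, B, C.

Answer: 5/16 37/240 8/15

Derivation:
Propagating the distribution step by step (d_{t+1} = d_t * P):
d_0 = (A=1/5, B=1/5, C=3/5)
  d_1[A] = 1/5*1/4 + 1/5*2/3 + 3/5*1/4 = 1/3
  d_1[B] = 1/5*1/6 + 1/5*1/12 + 3/5*1/6 = 3/20
  d_1[C] = 1/5*7/12 + 1/5*1/4 + 3/5*7/12 = 31/60
d_1 = (A=1/3, B=3/20, C=31/60)
  d_2[A] = 1/3*1/4 + 3/20*2/3 + 31/60*1/4 = 5/16
  d_2[B] = 1/3*1/6 + 3/20*1/12 + 31/60*1/6 = 37/240
  d_2[C] = 1/3*7/12 + 3/20*1/4 + 31/60*7/12 = 8/15
d_2 = (A=5/16, B=37/240, C=8/15)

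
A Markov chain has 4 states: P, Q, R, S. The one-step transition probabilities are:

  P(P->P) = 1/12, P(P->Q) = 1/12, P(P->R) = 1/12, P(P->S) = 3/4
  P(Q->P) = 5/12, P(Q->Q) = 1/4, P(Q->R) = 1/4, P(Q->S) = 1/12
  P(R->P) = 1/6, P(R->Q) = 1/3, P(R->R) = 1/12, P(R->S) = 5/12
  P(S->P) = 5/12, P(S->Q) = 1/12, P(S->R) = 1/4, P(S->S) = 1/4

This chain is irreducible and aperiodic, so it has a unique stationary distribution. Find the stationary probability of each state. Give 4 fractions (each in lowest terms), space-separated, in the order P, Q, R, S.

Answer: 61/218 83/545 19/109 429/1090

Derivation:
The stationary distribution satisfies pi = pi * P, i.e.:
  pi_P = 1/12*pi_P + 5/12*pi_Q + 1/6*pi_R + 5/12*pi_S
  pi_Q = 1/12*pi_P + 1/4*pi_Q + 1/3*pi_R + 1/12*pi_S
  pi_R = 1/12*pi_P + 1/4*pi_Q + 1/12*pi_R + 1/4*pi_S
  pi_S = 3/4*pi_P + 1/12*pi_Q + 5/12*pi_R + 1/4*pi_S
with normalization: pi_P + pi_Q + pi_R + pi_S = 1.

Using the first 3 balance equations plus normalization, the linear system A*pi = b is:
  [-11/12, 5/12, 1/6, 5/12] . pi = 0
  [1/12, -3/4, 1/3, 1/12] . pi = 0
  [1/12, 1/4, -11/12, 1/4] . pi = 0
  [1, 1, 1, 1] . pi = 1

Solving yields:
  pi_P = 61/218
  pi_Q = 83/545
  pi_R = 19/109
  pi_S = 429/1090

Verification (pi * P):
  61/218*1/12 + 83/545*5/12 + 19/109*1/6 + 429/1090*5/12 = 61/218 = pi_P  (ok)
  61/218*1/12 + 83/545*1/4 + 19/109*1/3 + 429/1090*1/12 = 83/545 = pi_Q  (ok)
  61/218*1/12 + 83/545*1/4 + 19/109*1/12 + 429/1090*1/4 = 19/109 = pi_R  (ok)
  61/218*3/4 + 83/545*1/12 + 19/109*5/12 + 429/1090*1/4 = 429/1090 = pi_S  (ok)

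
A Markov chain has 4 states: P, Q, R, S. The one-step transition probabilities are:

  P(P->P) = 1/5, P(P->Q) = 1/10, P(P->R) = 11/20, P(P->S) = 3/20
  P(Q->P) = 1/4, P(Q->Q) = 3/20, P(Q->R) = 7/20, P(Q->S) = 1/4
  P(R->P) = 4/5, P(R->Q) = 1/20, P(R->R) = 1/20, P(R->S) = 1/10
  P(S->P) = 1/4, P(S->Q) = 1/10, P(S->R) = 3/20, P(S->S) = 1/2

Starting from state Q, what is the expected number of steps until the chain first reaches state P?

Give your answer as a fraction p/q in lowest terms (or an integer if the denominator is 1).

Let h_i = expected steps to first reach P from state i.
Boundary: h_P = 0.
First-step equations for the other states:
  h_Q = 1 + 1/4*h_P + 3/20*h_Q + 7/20*h_R + 1/4*h_S
  h_R = 1 + 4/5*h_P + 1/20*h_Q + 1/20*h_R + 1/10*h_S
  h_S = 1 + 1/4*h_P + 1/10*h_Q + 3/20*h_R + 1/2*h_S

Substituting h_P = 0 and rearranging gives the linear system (I - Q) h = 1:
  [17/20, -7/20, -1/4] . (h_Q, h_R, h_S) = 1
  [-1/20, 19/20, -1/10] . (h_Q, h_R, h_S) = 1
  [-1/10, -3/20, 1/2] . (h_Q, h_R, h_S) = 1

Solving yields:
  h_Q = 1512/565
  h_R = 852/565
  h_S = 1688/565

Starting state is Q, so the expected hitting time is h_Q = 1512/565.

Answer: 1512/565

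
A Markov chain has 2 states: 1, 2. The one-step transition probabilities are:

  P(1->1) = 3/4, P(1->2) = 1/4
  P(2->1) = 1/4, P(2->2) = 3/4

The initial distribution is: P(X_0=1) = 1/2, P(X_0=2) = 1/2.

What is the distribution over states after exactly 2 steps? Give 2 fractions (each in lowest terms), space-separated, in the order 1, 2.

Answer: 1/2 1/2

Derivation:
Propagating the distribution step by step (d_{t+1} = d_t * P):
d_0 = (1=1/2, 2=1/2)
  d_1[1] = 1/2*3/4 + 1/2*1/4 = 1/2
  d_1[2] = 1/2*1/4 + 1/2*3/4 = 1/2
d_1 = (1=1/2, 2=1/2)
  d_2[1] = 1/2*3/4 + 1/2*1/4 = 1/2
  d_2[2] = 1/2*1/4 + 1/2*3/4 = 1/2
d_2 = (1=1/2, 2=1/2)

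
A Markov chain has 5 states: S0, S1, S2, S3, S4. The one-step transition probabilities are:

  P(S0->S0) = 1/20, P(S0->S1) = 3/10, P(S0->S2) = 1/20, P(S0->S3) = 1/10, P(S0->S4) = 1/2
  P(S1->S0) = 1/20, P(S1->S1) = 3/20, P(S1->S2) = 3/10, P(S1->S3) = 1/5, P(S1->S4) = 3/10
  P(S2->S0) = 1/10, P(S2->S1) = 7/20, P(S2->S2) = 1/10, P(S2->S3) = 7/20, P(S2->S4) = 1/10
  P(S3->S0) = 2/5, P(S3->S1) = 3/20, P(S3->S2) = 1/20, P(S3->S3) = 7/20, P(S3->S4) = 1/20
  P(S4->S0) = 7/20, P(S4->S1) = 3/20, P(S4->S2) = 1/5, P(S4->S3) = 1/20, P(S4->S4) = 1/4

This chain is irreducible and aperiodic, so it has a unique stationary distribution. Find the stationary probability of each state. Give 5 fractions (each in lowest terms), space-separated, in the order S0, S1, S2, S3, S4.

Answer: 33577/167847 11718/55949 8234/55949 32507/167847 13969/55949

Derivation:
The stationary distribution satisfies pi = pi * P, i.e.:
  pi_S0 = 1/20*pi_S0 + 1/20*pi_S1 + 1/10*pi_S2 + 2/5*pi_S3 + 7/20*pi_S4
  pi_S1 = 3/10*pi_S0 + 3/20*pi_S1 + 7/20*pi_S2 + 3/20*pi_S3 + 3/20*pi_S4
  pi_S2 = 1/20*pi_S0 + 3/10*pi_S1 + 1/10*pi_S2 + 1/20*pi_S3 + 1/5*pi_S4
  pi_S3 = 1/10*pi_S0 + 1/5*pi_S1 + 7/20*pi_S2 + 7/20*pi_S3 + 1/20*pi_S4
  pi_S4 = 1/2*pi_S0 + 3/10*pi_S1 + 1/10*pi_S2 + 1/20*pi_S3 + 1/4*pi_S4
with normalization: pi_S0 + pi_S1 + pi_S2 + pi_S3 + pi_S4 = 1.

Using the first 4 balance equations plus normalization, the linear system A*pi = b is:
  [-19/20, 1/20, 1/10, 2/5, 7/20] . pi = 0
  [3/10, -17/20, 7/20, 3/20, 3/20] . pi = 0
  [1/20, 3/10, -9/10, 1/20, 1/5] . pi = 0
  [1/10, 1/5, 7/20, -13/20, 1/20] . pi = 0
  [1, 1, 1, 1, 1] . pi = 1

Solving yields:
  pi_S0 = 33577/167847
  pi_S1 = 11718/55949
  pi_S2 = 8234/55949
  pi_S3 = 32507/167847
  pi_S4 = 13969/55949

Verification (pi * P):
  33577/167847*1/20 + 11718/55949*1/20 + 8234/55949*1/10 + 32507/167847*2/5 + 13969/55949*7/20 = 33577/167847 = pi_S0  (ok)
  33577/167847*3/10 + 11718/55949*3/20 + 8234/55949*7/20 + 32507/167847*3/20 + 13969/55949*3/20 = 11718/55949 = pi_S1  (ok)
  33577/167847*1/20 + 11718/55949*3/10 + 8234/55949*1/10 + 32507/167847*1/20 + 13969/55949*1/5 = 8234/55949 = pi_S2  (ok)
  33577/167847*1/10 + 11718/55949*1/5 + 8234/55949*7/20 + 32507/167847*7/20 + 13969/55949*1/20 = 32507/167847 = pi_S3  (ok)
  33577/167847*1/2 + 11718/55949*3/10 + 8234/55949*1/10 + 32507/167847*1/20 + 13969/55949*1/4 = 13969/55949 = pi_S4  (ok)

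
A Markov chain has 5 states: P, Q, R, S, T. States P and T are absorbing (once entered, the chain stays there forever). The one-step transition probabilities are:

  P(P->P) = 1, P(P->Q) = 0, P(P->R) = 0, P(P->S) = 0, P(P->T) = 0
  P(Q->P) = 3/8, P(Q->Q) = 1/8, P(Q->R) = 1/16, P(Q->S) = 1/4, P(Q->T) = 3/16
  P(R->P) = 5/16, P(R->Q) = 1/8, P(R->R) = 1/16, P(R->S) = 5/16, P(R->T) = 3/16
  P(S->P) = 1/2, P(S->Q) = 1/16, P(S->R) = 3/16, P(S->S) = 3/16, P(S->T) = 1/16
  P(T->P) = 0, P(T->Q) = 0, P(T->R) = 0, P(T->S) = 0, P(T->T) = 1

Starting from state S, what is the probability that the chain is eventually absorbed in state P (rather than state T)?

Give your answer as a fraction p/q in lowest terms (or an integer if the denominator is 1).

Let a_i = P(absorbed in P | start in state i).
Boundary conditions: a_P = 1, a_T = 0.
For each transient state i, a_i = sum_j P(i->j) * a_j:
  a_Q = 3/8*a_P + 1/8*a_Q + 1/16*a_R + 1/4*a_S + 3/16*a_T
  a_R = 5/16*a_P + 1/8*a_Q + 1/16*a_R + 5/16*a_S + 3/16*a_T
  a_S = 1/2*a_P + 1/16*a_Q + 3/16*a_R + 3/16*a_S + 1/16*a_T

Substituting a_P = 1 and a_T = 0, rearrange to (I - Q) a = r where r[i] = P(i -> P):
  [7/8, -1/16, -1/4] . (a_Q, a_R, a_S) = 3/8
  [-1/8, 15/16, -5/16] . (a_Q, a_R, a_S) = 5/16
  [-1/16, -3/16, 13/16] . (a_Q, a_R, a_S) = 1/2

Solving yields:
  a_Q = 345/481
  a_R = 340/481
  a_S = 401/481

Starting state is S, so the absorption probability is a_S = 401/481.

Answer: 401/481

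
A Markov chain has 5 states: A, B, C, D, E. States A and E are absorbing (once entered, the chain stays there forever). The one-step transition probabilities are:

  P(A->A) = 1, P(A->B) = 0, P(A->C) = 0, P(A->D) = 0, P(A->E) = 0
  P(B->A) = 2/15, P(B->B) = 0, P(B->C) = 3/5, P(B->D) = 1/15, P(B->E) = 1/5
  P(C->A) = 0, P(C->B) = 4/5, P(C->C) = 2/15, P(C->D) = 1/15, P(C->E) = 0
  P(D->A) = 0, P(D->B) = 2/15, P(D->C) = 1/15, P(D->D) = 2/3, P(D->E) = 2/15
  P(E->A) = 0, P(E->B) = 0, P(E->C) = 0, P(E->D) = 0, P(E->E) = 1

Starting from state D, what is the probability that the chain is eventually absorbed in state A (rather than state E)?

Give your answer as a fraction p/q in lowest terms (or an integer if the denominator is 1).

Answer: 19/91

Derivation:
Let a_i = P(absorbed in A | start in state i).
Boundary conditions: a_A = 1, a_E = 0.
For each transient state i, a_i = sum_j P(i->j) * a_j:
  a_B = 2/15*a_A + 0*a_B + 3/5*a_C + 1/15*a_D + 1/5*a_E
  a_C = 0*a_A + 4/5*a_B + 2/15*a_C + 1/15*a_D + 0*a_E
  a_D = 0*a_A + 2/15*a_B + 1/15*a_C + 2/3*a_D + 2/15*a_E

Substituting a_A = 1 and a_E = 0, rearrange to (I - Q) a = r where r[i] = P(i -> A):
  [1, -3/5, -1/15] . (a_B, a_C, a_D) = 2/15
  [-4/5, 13/15, -1/15] . (a_B, a_C, a_D) = 0
  [-2/15, -1/15, 1/3] . (a_B, a_C, a_D) = 0

Solving yields:
  a_B = 32/91
  a_C = 31/91
  a_D = 19/91

Starting state is D, so the absorption probability is a_D = 19/91.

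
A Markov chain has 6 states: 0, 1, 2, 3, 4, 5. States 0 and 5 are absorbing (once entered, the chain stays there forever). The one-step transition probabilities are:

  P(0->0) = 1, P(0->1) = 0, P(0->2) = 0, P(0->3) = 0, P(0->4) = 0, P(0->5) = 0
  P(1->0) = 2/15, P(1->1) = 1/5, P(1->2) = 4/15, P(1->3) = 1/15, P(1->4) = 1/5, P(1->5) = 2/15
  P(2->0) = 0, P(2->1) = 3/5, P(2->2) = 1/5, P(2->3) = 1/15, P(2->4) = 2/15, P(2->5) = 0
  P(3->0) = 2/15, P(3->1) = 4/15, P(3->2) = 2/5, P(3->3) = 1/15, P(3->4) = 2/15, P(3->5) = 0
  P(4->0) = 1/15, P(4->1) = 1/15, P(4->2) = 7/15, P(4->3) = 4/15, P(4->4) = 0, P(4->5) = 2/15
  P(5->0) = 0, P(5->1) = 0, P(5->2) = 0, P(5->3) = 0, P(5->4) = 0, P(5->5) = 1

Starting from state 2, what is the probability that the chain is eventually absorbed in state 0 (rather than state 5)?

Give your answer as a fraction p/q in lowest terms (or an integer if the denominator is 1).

Let a_i = P(absorbed in 0 | start in state i).
Boundary conditions: a_0 = 1, a_5 = 0.
For each transient state i, a_i = sum_j P(i->j) * a_j:
  a_1 = 2/15*a_0 + 1/5*a_1 + 4/15*a_2 + 1/15*a_3 + 1/5*a_4 + 2/15*a_5
  a_2 = 0*a_0 + 3/5*a_1 + 1/5*a_2 + 1/15*a_3 + 2/15*a_4 + 0*a_5
  a_3 = 2/15*a_0 + 4/15*a_1 + 2/5*a_2 + 1/15*a_3 + 2/15*a_4 + 0*a_5
  a_4 = 1/15*a_0 + 1/15*a_1 + 7/15*a_2 + 4/15*a_3 + 0*a_4 + 2/15*a_5

Substituting a_0 = 1 and a_5 = 0, rearrange to (I - Q) a = r where r[i] = P(i -> 0):
  [4/5, -4/15, -1/15, -1/5] . (a_1, a_2, a_3, a_4) = 2/15
  [-3/5, 4/5, -1/15, -2/15] . (a_1, a_2, a_3, a_4) = 0
  [-4/15, -2/5, 14/15, -2/15] . (a_1, a_2, a_3, a_4) = 2/15
  [-1/15, -7/15, -4/15, 1] . (a_1, a_2, a_3, a_4) = 1/15

Solving yields:
  a_1 = 470/923
  a_2 = 473/923
  a_3 = 534/923
  a_4 = 456/923

Starting state is 2, so the absorption probability is a_2 = 473/923.

Answer: 473/923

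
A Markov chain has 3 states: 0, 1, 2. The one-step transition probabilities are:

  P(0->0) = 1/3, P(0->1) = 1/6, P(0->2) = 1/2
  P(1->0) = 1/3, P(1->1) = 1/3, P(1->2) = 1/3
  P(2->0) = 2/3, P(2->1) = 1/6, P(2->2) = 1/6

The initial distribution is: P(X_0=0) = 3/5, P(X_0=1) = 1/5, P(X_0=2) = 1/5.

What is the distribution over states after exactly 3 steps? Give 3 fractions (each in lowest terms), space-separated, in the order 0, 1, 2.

Propagating the distribution step by step (d_{t+1} = d_t * P):
d_0 = (0=3/5, 1=1/5, 2=1/5)
  d_1[0] = 3/5*1/3 + 1/5*1/3 + 1/5*2/3 = 2/5
  d_1[1] = 3/5*1/6 + 1/5*1/3 + 1/5*1/6 = 1/5
  d_1[2] = 3/5*1/2 + 1/5*1/3 + 1/5*1/6 = 2/5
d_1 = (0=2/5, 1=1/5, 2=2/5)
  d_2[0] = 2/5*1/3 + 1/5*1/3 + 2/5*2/3 = 7/15
  d_2[1] = 2/5*1/6 + 1/5*1/3 + 2/5*1/6 = 1/5
  d_2[2] = 2/5*1/2 + 1/5*1/3 + 2/5*1/6 = 1/3
d_2 = (0=7/15, 1=1/5, 2=1/3)
  d_3[0] = 7/15*1/3 + 1/5*1/3 + 1/3*2/3 = 4/9
  d_3[1] = 7/15*1/6 + 1/5*1/3 + 1/3*1/6 = 1/5
  d_3[2] = 7/15*1/2 + 1/5*1/3 + 1/3*1/6 = 16/45
d_3 = (0=4/9, 1=1/5, 2=16/45)

Answer: 4/9 1/5 16/45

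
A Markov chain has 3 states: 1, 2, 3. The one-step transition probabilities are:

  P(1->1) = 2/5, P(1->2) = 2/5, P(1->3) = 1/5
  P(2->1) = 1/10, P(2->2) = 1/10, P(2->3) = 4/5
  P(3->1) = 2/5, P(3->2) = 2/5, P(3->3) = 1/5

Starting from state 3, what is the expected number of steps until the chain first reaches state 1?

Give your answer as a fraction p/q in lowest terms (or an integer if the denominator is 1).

Let h_i = expected steps to first reach 1 from state i.
Boundary: h_1 = 0.
First-step equations for the other states:
  h_2 = 1 + 1/10*h_1 + 1/10*h_2 + 4/5*h_3
  h_3 = 1 + 2/5*h_1 + 2/5*h_2 + 1/5*h_3

Substituting h_1 = 0 and rearranging gives the linear system (I - Q) h = 1:
  [9/10, -4/5] . (h_2, h_3) = 1
  [-2/5, 4/5] . (h_2, h_3) = 1

Solving yields:
  h_2 = 4
  h_3 = 13/4

Starting state is 3, so the expected hitting time is h_3 = 13/4.

Answer: 13/4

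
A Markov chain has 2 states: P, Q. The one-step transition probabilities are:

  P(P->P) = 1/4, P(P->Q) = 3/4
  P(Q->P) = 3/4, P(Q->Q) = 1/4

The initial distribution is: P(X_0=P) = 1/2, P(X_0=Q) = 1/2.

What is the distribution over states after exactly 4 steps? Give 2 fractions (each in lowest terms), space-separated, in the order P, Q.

Propagating the distribution step by step (d_{t+1} = d_t * P):
d_0 = (P=1/2, Q=1/2)
  d_1[P] = 1/2*1/4 + 1/2*3/4 = 1/2
  d_1[Q] = 1/2*3/4 + 1/2*1/4 = 1/2
d_1 = (P=1/2, Q=1/2)
  d_2[P] = 1/2*1/4 + 1/2*3/4 = 1/2
  d_2[Q] = 1/2*3/4 + 1/2*1/4 = 1/2
d_2 = (P=1/2, Q=1/2)
  d_3[P] = 1/2*1/4 + 1/2*3/4 = 1/2
  d_3[Q] = 1/2*3/4 + 1/2*1/4 = 1/2
d_3 = (P=1/2, Q=1/2)
  d_4[P] = 1/2*1/4 + 1/2*3/4 = 1/2
  d_4[Q] = 1/2*3/4 + 1/2*1/4 = 1/2
d_4 = (P=1/2, Q=1/2)

Answer: 1/2 1/2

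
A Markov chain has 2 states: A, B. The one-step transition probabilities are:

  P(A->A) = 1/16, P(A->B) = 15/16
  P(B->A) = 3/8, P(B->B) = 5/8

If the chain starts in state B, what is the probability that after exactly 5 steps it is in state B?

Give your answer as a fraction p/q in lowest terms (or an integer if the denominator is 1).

Computing P^5 by repeated multiplication:
P^1 =
  A: [1/16, 15/16]
  B: [3/8, 5/8]
P^2 =
  A: [91/256, 165/256]
  B: [33/128, 95/128]
P^3 =
  A: [1081/4096, 3015/4096]
  B: [603/2048, 1445/2048]
P^4 =
  A: [19171/65536, 46365/65536]
  B: [9273/32768, 23495/32768]
P^5 =
  A: [297361/1048576, 751215/1048576]
  B: [150243/524288, 374045/524288]

(P^5)[B -> B] = 374045/524288

Answer: 374045/524288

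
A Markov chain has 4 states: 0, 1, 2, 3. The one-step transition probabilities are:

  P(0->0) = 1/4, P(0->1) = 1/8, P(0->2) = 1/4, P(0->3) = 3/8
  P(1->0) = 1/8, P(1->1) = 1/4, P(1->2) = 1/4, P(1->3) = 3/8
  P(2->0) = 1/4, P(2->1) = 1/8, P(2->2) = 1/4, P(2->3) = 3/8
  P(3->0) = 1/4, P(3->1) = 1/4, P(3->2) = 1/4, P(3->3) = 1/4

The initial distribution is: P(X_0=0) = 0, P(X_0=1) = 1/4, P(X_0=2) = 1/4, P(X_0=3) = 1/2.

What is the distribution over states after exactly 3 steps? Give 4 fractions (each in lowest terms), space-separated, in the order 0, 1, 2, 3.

Propagating the distribution step by step (d_{t+1} = d_t * P):
d_0 = (0=0, 1=1/4, 2=1/4, 3=1/2)
  d_1[0] = 0*1/4 + 1/4*1/8 + 1/4*1/4 + 1/2*1/4 = 7/32
  d_1[1] = 0*1/8 + 1/4*1/4 + 1/4*1/8 + 1/2*1/4 = 7/32
  d_1[2] = 0*1/4 + 1/4*1/4 + 1/4*1/4 + 1/2*1/4 = 1/4
  d_1[3] = 0*3/8 + 1/4*3/8 + 1/4*3/8 + 1/2*1/4 = 5/16
d_1 = (0=7/32, 1=7/32, 2=1/4, 3=5/16)
  d_2[0] = 7/32*1/4 + 7/32*1/8 + 1/4*1/4 + 5/16*1/4 = 57/256
  d_2[1] = 7/32*1/8 + 7/32*1/4 + 1/4*1/8 + 5/16*1/4 = 49/256
  d_2[2] = 7/32*1/4 + 7/32*1/4 + 1/4*1/4 + 5/16*1/4 = 1/4
  d_2[3] = 7/32*3/8 + 7/32*3/8 + 1/4*3/8 + 5/16*1/4 = 43/128
d_2 = (0=57/256, 1=49/256, 2=1/4, 3=43/128)
  d_3[0] = 57/256*1/4 + 49/256*1/8 + 1/4*1/4 + 43/128*1/4 = 463/2048
  d_3[1] = 57/256*1/8 + 49/256*1/4 + 1/4*1/8 + 43/128*1/4 = 391/2048
  d_3[2] = 57/256*1/4 + 49/256*1/4 + 1/4*1/4 + 43/128*1/4 = 1/4
  d_3[3] = 57/256*3/8 + 49/256*3/8 + 1/4*3/8 + 43/128*1/4 = 341/1024
d_3 = (0=463/2048, 1=391/2048, 2=1/4, 3=341/1024)

Answer: 463/2048 391/2048 1/4 341/1024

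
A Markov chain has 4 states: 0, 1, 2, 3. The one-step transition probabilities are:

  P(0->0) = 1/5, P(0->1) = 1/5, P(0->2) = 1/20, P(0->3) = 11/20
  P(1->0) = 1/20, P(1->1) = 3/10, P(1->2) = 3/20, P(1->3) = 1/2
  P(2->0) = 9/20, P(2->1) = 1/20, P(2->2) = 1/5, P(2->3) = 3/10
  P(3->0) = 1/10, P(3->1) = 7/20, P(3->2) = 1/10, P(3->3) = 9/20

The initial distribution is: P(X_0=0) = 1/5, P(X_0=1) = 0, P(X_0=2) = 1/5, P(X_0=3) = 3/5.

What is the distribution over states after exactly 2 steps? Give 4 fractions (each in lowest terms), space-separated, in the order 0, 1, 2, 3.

Propagating the distribution step by step (d_{t+1} = d_t * P):
d_0 = (0=1/5, 1=0, 2=1/5, 3=3/5)
  d_1[0] = 1/5*1/5 + 0*1/20 + 1/5*9/20 + 3/5*1/10 = 19/100
  d_1[1] = 1/5*1/5 + 0*3/10 + 1/5*1/20 + 3/5*7/20 = 13/50
  d_1[2] = 1/5*1/20 + 0*3/20 + 1/5*1/5 + 3/5*1/10 = 11/100
  d_1[3] = 1/5*11/20 + 0*1/2 + 1/5*3/10 + 3/5*9/20 = 11/25
d_1 = (0=19/100, 1=13/50, 2=11/100, 3=11/25)
  d_2[0] = 19/100*1/5 + 13/50*1/20 + 11/100*9/20 + 11/25*1/10 = 289/2000
  d_2[1] = 19/100*1/5 + 13/50*3/10 + 11/100*1/20 + 11/25*7/20 = 551/2000
  d_2[2] = 19/100*1/20 + 13/50*3/20 + 11/100*1/5 + 11/25*1/10 = 229/2000
  d_2[3] = 19/100*11/20 + 13/50*1/2 + 11/100*3/10 + 11/25*9/20 = 931/2000
d_2 = (0=289/2000, 1=551/2000, 2=229/2000, 3=931/2000)

Answer: 289/2000 551/2000 229/2000 931/2000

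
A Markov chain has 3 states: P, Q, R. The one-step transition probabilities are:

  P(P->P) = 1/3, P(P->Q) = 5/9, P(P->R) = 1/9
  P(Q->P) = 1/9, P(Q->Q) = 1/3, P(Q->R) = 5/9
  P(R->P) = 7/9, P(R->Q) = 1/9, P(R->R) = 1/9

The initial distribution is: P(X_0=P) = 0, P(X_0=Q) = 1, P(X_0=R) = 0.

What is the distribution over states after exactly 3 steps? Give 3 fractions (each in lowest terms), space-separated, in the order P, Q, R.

Answer: 289/729 283/729 157/729

Derivation:
Propagating the distribution step by step (d_{t+1} = d_t * P):
d_0 = (P=0, Q=1, R=0)
  d_1[P] = 0*1/3 + 1*1/9 + 0*7/9 = 1/9
  d_1[Q] = 0*5/9 + 1*1/3 + 0*1/9 = 1/3
  d_1[R] = 0*1/9 + 1*5/9 + 0*1/9 = 5/9
d_1 = (P=1/9, Q=1/3, R=5/9)
  d_2[P] = 1/9*1/3 + 1/3*1/9 + 5/9*7/9 = 41/81
  d_2[Q] = 1/9*5/9 + 1/3*1/3 + 5/9*1/9 = 19/81
  d_2[R] = 1/9*1/9 + 1/3*5/9 + 5/9*1/9 = 7/27
d_2 = (P=41/81, Q=19/81, R=7/27)
  d_3[P] = 41/81*1/3 + 19/81*1/9 + 7/27*7/9 = 289/729
  d_3[Q] = 41/81*5/9 + 19/81*1/3 + 7/27*1/9 = 283/729
  d_3[R] = 41/81*1/9 + 19/81*5/9 + 7/27*1/9 = 157/729
d_3 = (P=289/729, Q=283/729, R=157/729)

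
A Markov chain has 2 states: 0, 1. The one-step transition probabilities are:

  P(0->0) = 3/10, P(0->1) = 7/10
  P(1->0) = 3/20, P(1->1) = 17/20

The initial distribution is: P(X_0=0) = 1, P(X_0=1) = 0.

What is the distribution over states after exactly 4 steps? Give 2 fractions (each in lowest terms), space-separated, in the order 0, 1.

Propagating the distribution step by step (d_{t+1} = d_t * P):
d_0 = (0=1, 1=0)
  d_1[0] = 1*3/10 + 0*3/20 = 3/10
  d_1[1] = 1*7/10 + 0*17/20 = 7/10
d_1 = (0=3/10, 1=7/10)
  d_2[0] = 3/10*3/10 + 7/10*3/20 = 39/200
  d_2[1] = 3/10*7/10 + 7/10*17/20 = 161/200
d_2 = (0=39/200, 1=161/200)
  d_3[0] = 39/200*3/10 + 161/200*3/20 = 717/4000
  d_3[1] = 39/200*7/10 + 161/200*17/20 = 3283/4000
d_3 = (0=717/4000, 1=3283/4000)
  d_4[0] = 717/4000*3/10 + 3283/4000*3/20 = 14151/80000
  d_4[1] = 717/4000*7/10 + 3283/4000*17/20 = 65849/80000
d_4 = (0=14151/80000, 1=65849/80000)

Answer: 14151/80000 65849/80000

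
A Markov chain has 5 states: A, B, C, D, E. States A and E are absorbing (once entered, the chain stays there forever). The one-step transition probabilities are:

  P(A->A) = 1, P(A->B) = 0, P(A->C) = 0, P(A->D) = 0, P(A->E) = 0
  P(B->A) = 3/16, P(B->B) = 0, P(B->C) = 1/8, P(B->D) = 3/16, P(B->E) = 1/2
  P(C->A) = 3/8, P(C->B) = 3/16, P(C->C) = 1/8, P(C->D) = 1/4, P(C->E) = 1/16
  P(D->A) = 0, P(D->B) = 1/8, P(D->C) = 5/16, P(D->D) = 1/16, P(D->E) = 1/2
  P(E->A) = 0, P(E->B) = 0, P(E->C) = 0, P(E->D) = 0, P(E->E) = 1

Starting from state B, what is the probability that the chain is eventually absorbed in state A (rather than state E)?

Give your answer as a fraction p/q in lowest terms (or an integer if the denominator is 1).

Answer: 56/187

Derivation:
Let a_i = P(absorbed in A | start in state i).
Boundary conditions: a_A = 1, a_E = 0.
For each transient state i, a_i = sum_j P(i->j) * a_j:
  a_B = 3/16*a_A + 0*a_B + 1/8*a_C + 3/16*a_D + 1/2*a_E
  a_C = 3/8*a_A + 3/16*a_B + 1/8*a_C + 1/4*a_D + 1/16*a_E
  a_D = 0*a_A + 1/8*a_B + 5/16*a_C + 1/16*a_D + 1/2*a_E

Substituting a_A = 1 and a_E = 0, rearrange to (I - Q) a = r where r[i] = P(i -> A):
  [1, -1/8, -3/16] . (a_B, a_C, a_D) = 3/16
  [-3/16, 7/8, -1/4] . (a_B, a_C, a_D) = 3/8
  [-1/8, -5/16, 15/16] . (a_B, a_C, a_D) = 0

Solving yields:
  a_B = 56/187
  a_C = 521/935
  a_D = 211/935

Starting state is B, so the absorption probability is a_B = 56/187.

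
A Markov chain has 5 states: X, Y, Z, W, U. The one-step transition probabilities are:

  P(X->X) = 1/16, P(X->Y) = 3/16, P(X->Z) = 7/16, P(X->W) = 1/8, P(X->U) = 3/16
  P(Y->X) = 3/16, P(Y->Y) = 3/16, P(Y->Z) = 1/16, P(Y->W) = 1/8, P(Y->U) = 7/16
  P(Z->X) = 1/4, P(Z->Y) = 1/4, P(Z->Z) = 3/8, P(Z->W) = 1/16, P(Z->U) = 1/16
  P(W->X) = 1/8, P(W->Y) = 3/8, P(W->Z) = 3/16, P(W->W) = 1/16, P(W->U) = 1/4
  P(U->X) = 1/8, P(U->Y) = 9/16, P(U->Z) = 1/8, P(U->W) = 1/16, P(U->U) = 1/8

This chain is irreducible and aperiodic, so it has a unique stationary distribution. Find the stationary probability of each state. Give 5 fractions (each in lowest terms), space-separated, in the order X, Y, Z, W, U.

Answer: 411/2554 6979/22986 2483/11493 1052/11493 291/1277

Derivation:
The stationary distribution satisfies pi = pi * P, i.e.:
  pi_X = 1/16*pi_X + 3/16*pi_Y + 1/4*pi_Z + 1/8*pi_W + 1/8*pi_U
  pi_Y = 3/16*pi_X + 3/16*pi_Y + 1/4*pi_Z + 3/8*pi_W + 9/16*pi_U
  pi_Z = 7/16*pi_X + 1/16*pi_Y + 3/8*pi_Z + 3/16*pi_W + 1/8*pi_U
  pi_W = 1/8*pi_X + 1/8*pi_Y + 1/16*pi_Z + 1/16*pi_W + 1/16*pi_U
  pi_U = 3/16*pi_X + 7/16*pi_Y + 1/16*pi_Z + 1/4*pi_W + 1/8*pi_U
with normalization: pi_X + pi_Y + pi_Z + pi_W + pi_U = 1.

Using the first 4 balance equations plus normalization, the linear system A*pi = b is:
  [-15/16, 3/16, 1/4, 1/8, 1/8] . pi = 0
  [3/16, -13/16, 1/4, 3/8, 9/16] . pi = 0
  [7/16, 1/16, -5/8, 3/16, 1/8] . pi = 0
  [1/8, 1/8, 1/16, -15/16, 1/16] . pi = 0
  [1, 1, 1, 1, 1] . pi = 1

Solving yields:
  pi_X = 411/2554
  pi_Y = 6979/22986
  pi_Z = 2483/11493
  pi_W = 1052/11493
  pi_U = 291/1277

Verification (pi * P):
  411/2554*1/16 + 6979/22986*3/16 + 2483/11493*1/4 + 1052/11493*1/8 + 291/1277*1/8 = 411/2554 = pi_X  (ok)
  411/2554*3/16 + 6979/22986*3/16 + 2483/11493*1/4 + 1052/11493*3/8 + 291/1277*9/16 = 6979/22986 = pi_Y  (ok)
  411/2554*7/16 + 6979/22986*1/16 + 2483/11493*3/8 + 1052/11493*3/16 + 291/1277*1/8 = 2483/11493 = pi_Z  (ok)
  411/2554*1/8 + 6979/22986*1/8 + 2483/11493*1/16 + 1052/11493*1/16 + 291/1277*1/16 = 1052/11493 = pi_W  (ok)
  411/2554*3/16 + 6979/22986*7/16 + 2483/11493*1/16 + 1052/11493*1/4 + 291/1277*1/8 = 291/1277 = pi_U  (ok)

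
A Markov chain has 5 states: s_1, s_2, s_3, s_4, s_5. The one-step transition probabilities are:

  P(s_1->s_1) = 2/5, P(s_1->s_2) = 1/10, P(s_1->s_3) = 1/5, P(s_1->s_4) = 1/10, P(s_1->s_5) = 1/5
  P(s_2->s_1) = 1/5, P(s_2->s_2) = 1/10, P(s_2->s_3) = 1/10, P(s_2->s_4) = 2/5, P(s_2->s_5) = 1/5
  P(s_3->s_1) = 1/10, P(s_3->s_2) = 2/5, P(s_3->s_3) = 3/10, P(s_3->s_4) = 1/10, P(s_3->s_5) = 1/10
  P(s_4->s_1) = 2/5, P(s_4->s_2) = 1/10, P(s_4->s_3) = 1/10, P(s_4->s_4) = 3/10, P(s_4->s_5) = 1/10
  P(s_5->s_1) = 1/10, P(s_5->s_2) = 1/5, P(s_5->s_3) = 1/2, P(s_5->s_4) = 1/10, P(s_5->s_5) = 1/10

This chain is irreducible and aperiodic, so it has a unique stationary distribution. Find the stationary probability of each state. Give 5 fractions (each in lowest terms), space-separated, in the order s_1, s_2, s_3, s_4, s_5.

The stationary distribution satisfies pi = pi * P, i.e.:
  pi_s_1 = 2/5*pi_s_1 + 1/5*pi_s_2 + 1/10*pi_s_3 + 2/5*pi_s_4 + 1/10*pi_s_5
  pi_s_2 = 1/10*pi_s_1 + 1/10*pi_s_2 + 2/5*pi_s_3 + 1/10*pi_s_4 + 1/5*pi_s_5
  pi_s_3 = 1/5*pi_s_1 + 1/10*pi_s_2 + 3/10*pi_s_3 + 1/10*pi_s_4 + 1/2*pi_s_5
  pi_s_4 = 1/10*pi_s_1 + 2/5*pi_s_2 + 1/10*pi_s_3 + 3/10*pi_s_4 + 1/10*pi_s_5
  pi_s_5 = 1/5*pi_s_1 + 1/5*pi_s_2 + 1/10*pi_s_3 + 1/10*pi_s_4 + 1/10*pi_s_5
with normalization: pi_s_1 + pi_s_2 + pi_s_3 + pi_s_4 + pi_s_5 = 1.

Using the first 4 balance equations plus normalization, the linear system A*pi = b is:
  [-3/5, 1/5, 1/10, 2/5, 1/10] . pi = 0
  [1/10, -9/10, 2/5, 1/10, 1/5] . pi = 0
  [1/5, 1/10, -7/10, 1/10, 1/2] . pi = 0
  [1/10, 2/5, 1/10, -7/10, 1/10] . pi = 0
  [1, 1, 1, 1, 1] . pi = 1

Solving yields:
  pi_s_1 = 1079/4283
  pi_s_2 = 783/4283
  pi_s_3 = 1955/8566
  pi_s_4 = 829/4283
  pi_s_5 = 1229/8566

Verification (pi * P):
  1079/4283*2/5 + 783/4283*1/5 + 1955/8566*1/10 + 829/4283*2/5 + 1229/8566*1/10 = 1079/4283 = pi_s_1  (ok)
  1079/4283*1/10 + 783/4283*1/10 + 1955/8566*2/5 + 829/4283*1/10 + 1229/8566*1/5 = 783/4283 = pi_s_2  (ok)
  1079/4283*1/5 + 783/4283*1/10 + 1955/8566*3/10 + 829/4283*1/10 + 1229/8566*1/2 = 1955/8566 = pi_s_3  (ok)
  1079/4283*1/10 + 783/4283*2/5 + 1955/8566*1/10 + 829/4283*3/10 + 1229/8566*1/10 = 829/4283 = pi_s_4  (ok)
  1079/4283*1/5 + 783/4283*1/5 + 1955/8566*1/10 + 829/4283*1/10 + 1229/8566*1/10 = 1229/8566 = pi_s_5  (ok)

Answer: 1079/4283 783/4283 1955/8566 829/4283 1229/8566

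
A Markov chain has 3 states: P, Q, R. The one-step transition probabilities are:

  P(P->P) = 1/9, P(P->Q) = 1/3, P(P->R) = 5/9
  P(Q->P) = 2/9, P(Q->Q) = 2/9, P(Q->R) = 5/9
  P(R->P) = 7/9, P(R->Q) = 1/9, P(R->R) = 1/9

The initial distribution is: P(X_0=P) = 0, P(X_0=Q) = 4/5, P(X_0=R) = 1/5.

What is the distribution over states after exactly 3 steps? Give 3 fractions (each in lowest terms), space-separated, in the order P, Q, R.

Answer: 89/243 283/1215 487/1215

Derivation:
Propagating the distribution step by step (d_{t+1} = d_t * P):
d_0 = (P=0, Q=4/5, R=1/5)
  d_1[P] = 0*1/9 + 4/5*2/9 + 1/5*7/9 = 1/3
  d_1[Q] = 0*1/3 + 4/5*2/9 + 1/5*1/9 = 1/5
  d_1[R] = 0*5/9 + 4/5*5/9 + 1/5*1/9 = 7/15
d_1 = (P=1/3, Q=1/5, R=7/15)
  d_2[P] = 1/3*1/9 + 1/5*2/9 + 7/15*7/9 = 4/9
  d_2[Q] = 1/3*1/3 + 1/5*2/9 + 7/15*1/9 = 28/135
  d_2[R] = 1/3*5/9 + 1/5*5/9 + 7/15*1/9 = 47/135
d_2 = (P=4/9, Q=28/135, R=47/135)
  d_3[P] = 4/9*1/9 + 28/135*2/9 + 47/135*7/9 = 89/243
  d_3[Q] = 4/9*1/3 + 28/135*2/9 + 47/135*1/9 = 283/1215
  d_3[R] = 4/9*5/9 + 28/135*5/9 + 47/135*1/9 = 487/1215
d_3 = (P=89/243, Q=283/1215, R=487/1215)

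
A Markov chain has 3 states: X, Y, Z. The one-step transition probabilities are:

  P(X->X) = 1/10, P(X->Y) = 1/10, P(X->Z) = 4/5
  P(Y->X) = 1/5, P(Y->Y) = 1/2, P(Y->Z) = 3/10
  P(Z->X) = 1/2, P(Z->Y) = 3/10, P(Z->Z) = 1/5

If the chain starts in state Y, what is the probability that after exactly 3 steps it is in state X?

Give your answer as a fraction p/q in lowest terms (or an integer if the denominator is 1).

Computing P^3 by repeated multiplication:
P^1 =
  X: [1/10, 1/10, 4/5]
  Y: [1/5, 1/2, 3/10]
  Z: [1/2, 3/10, 1/5]
P^2 =
  X: [43/100, 3/10, 27/100]
  Y: [27/100, 9/25, 37/100]
  Z: [21/100, 13/50, 53/100]
P^3 =
  X: [119/500, 137/500, 61/125]
  Y: [71/250, 159/500, 199/500]
  Z: [169/500, 31/100, 44/125]

(P^3)[Y -> X] = 71/250

Answer: 71/250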